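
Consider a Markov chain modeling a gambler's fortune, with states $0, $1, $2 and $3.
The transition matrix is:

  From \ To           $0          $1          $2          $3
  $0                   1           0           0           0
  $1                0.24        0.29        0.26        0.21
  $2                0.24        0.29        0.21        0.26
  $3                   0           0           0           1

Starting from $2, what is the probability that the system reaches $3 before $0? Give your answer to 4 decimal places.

Let h(s) be the probability of absorption at $3 starting from transient state s. Then h($3) = 1 and h($0) = 0. By first-step analysis:
h($1) = 0.24·0 + 0.29·h($1) + 0.26·h($2) + 0.21·1
h($2) = 0.24·0 + 0.29·h($1) + 0.21·h($2) + 0.26·1
Solving: h($1) = 0.4809, h($2) = 0.5057.
Starting from $2, the probability is 0.5057.

0.5057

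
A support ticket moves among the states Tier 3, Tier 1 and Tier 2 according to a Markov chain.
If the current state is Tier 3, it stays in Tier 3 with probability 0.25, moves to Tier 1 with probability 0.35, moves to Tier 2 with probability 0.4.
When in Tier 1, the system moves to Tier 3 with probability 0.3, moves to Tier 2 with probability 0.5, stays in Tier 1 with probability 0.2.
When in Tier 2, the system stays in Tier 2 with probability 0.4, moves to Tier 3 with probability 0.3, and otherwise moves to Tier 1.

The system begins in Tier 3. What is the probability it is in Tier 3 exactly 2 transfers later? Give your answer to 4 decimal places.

Sum over the intermediate state after 1 transfer:
P = P(Tier 3→Tier 3)·P(Tier 3→Tier 3) + P(Tier 3→Tier 1)·P(Tier 1→Tier 3) + P(Tier 3→Tier 2)·P(Tier 2→Tier 3)
  = 0.25×0.25 + 0.35×0.3 + 0.4×0.3
  = 0.0625 + 0.1050 + 0.1200 = 0.2875

0.2875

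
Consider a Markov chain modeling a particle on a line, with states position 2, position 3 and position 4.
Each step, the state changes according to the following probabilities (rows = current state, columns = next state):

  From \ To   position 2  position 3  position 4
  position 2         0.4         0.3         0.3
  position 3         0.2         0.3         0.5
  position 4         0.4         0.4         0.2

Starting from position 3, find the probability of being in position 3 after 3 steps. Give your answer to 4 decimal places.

0.3310

Propagate the distribution vector 3 steps from position 3.
After 0 steps: (0.0000, 1.0000, 0.0000)
After 1 step: (0.2000, 0.3000, 0.5000)
After 2 steps: (0.3400, 0.3500, 0.3100)
After 3 steps: (0.3300, 0.3310, 0.3390)
P(in position 3 after 3 steps) = 0.3310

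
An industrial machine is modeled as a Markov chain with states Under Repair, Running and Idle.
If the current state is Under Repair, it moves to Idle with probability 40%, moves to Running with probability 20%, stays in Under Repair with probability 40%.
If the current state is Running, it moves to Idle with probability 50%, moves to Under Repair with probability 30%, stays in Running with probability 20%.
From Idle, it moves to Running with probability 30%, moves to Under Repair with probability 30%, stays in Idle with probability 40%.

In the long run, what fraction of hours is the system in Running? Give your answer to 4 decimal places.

Let the stationary distribution be π with π = πP and π_1 + π_2 + π_3 = 1.
π_1 = 0.4·π_1 + 0.3·π_2 + 0.3·π_3
π_2 = 0.2·π_1 + 0.2·π_2 + 0.3·π_3
Solving with the normalization constraint gives π = (0.3333, 0.2424, 0.4242).
So the stationary probability of Running is 0.2424.

0.2424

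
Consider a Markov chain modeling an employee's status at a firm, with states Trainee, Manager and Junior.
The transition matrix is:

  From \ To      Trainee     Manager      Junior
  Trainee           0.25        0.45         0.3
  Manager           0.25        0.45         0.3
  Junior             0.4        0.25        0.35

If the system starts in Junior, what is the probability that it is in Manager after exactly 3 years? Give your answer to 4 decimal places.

Propagate the distribution vector 3 years from Junior.
After 0 years: (0.0000, 0.0000, 1.0000)
After 1 year: (0.4000, 0.2500, 0.3500)
After 2 years: (0.3025, 0.3800, 0.3175)
After 3 years: (0.2976, 0.3865, 0.3159)
P(in Manager after 3 years) = 0.3865

0.3865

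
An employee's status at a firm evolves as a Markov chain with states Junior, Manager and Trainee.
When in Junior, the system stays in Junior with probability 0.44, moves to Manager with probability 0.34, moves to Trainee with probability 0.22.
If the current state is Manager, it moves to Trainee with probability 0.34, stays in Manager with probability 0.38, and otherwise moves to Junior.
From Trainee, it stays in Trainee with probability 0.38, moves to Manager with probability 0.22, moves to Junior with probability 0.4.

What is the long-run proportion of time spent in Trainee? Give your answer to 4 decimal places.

Let the stationary distribution be π with π = πP and π_1 + π_2 + π_3 = 1.
π_1 = 0.44·π_1 + 0.28·π_2 + 0.4·π_3
π_2 = 0.34·π_1 + 0.38·π_2 + 0.22·π_3
Solving with the normalization constraint gives π = (0.3772, 0.3158, 0.3070).
So the stationary probability of Trainee is 0.3070.

0.3070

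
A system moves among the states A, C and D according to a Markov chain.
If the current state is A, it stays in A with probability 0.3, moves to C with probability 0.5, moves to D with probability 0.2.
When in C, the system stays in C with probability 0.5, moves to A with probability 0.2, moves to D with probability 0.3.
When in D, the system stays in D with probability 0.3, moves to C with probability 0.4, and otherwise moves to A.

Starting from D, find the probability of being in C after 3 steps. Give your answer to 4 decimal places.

0.4730

Propagate the distribution vector 3 steps from D.
After 0 steps: (0.0000, 0.0000, 1.0000)
After 1 step: (0.3000, 0.4000, 0.3000)
After 2 steps: (0.2600, 0.4700, 0.2700)
After 3 steps: (0.2530, 0.4730, 0.2740)
P(in C after 3 steps) = 0.4730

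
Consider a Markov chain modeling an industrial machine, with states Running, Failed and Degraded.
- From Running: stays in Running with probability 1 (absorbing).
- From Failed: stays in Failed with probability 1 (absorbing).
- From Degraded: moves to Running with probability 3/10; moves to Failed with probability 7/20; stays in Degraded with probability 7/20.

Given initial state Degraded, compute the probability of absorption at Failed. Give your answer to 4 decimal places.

0.5385

Let h(s) be the probability of absorption at Failed starting from transient state s. Then h(Failed) = 1 and h(Running) = 0. By first-step analysis:
h(Degraded) = 0.3·0 + 0.35·1 + 0.35·h(Degraded)
Solving: h(Degraded) = 0.5385.
Starting from Degraded, the probability is 0.5385.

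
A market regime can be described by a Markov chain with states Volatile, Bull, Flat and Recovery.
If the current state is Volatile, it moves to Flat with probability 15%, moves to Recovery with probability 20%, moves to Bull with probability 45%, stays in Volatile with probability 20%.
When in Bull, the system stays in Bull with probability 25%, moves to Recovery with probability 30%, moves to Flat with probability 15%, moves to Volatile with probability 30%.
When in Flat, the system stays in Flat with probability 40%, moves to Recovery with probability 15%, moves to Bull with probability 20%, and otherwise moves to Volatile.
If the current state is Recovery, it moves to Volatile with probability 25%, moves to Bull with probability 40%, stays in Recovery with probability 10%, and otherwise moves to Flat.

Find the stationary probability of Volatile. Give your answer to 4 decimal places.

0.2533

Let the stationary distribution be π with π = πP and π_1 + π_2 + π_3 + π_4 = 1.
π_1 = 0.2·π_1 + 0.3·π_2 + 0.25·π_3 + 0.25·π_4
π_2 = 0.45·π_1 + 0.25·π_2 + 0.2·π_3 + 0.4·π_4
π_3 = 0.15·π_1 + 0.15·π_2 + 0.4·π_3 + 0.25·π_4
Solving with the normalization constraint gives π = (0.2533, 0.3194, 0.2267, 0.2005).
So the stationary probability of Volatile is 0.2533.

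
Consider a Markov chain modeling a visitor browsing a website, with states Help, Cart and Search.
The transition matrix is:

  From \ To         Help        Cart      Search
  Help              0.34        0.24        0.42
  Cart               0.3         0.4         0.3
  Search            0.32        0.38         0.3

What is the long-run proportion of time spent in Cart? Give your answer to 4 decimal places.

Let the stationary distribution be π with π = πP and π_1 + π_2 + π_3 = 1.
π_1 = 0.34·π_1 + 0.3·π_2 + 0.32·π_3
π_2 = 0.24·π_1 + 0.4·π_2 + 0.38·π_3
Solving with the normalization constraint gives π = (0.3195, 0.3421, 0.3383).
So the stationary probability of Cart is 0.3421.

0.3421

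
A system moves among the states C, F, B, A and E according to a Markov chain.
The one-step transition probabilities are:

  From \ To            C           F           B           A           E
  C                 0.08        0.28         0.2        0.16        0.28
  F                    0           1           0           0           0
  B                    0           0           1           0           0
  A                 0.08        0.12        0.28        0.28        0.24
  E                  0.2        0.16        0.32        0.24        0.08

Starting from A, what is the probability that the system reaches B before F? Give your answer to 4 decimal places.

0.6584

Let h(s) be the probability of absorption at B starting from transient state s. Then h(B) = 1 and h(F) = 0. By first-step analysis:
h(C) = 0.08·h(C) + 0.28·0 + 0.2·1 + 0.16·h(A) + 0.28·h(E)
h(A) = 0.08·h(C) + 0.12·0 + 0.28·1 + 0.28·h(A) + 0.24·h(E)
h(E) = 0.2·h(C) + 0.16·0 + 0.32·1 + 0.24·h(A) + 0.08·h(E)
Solving: h(C) = 0.5248, h(A) = 0.6584, h(E) = 0.6337.
Starting from A, the probability is 0.6584.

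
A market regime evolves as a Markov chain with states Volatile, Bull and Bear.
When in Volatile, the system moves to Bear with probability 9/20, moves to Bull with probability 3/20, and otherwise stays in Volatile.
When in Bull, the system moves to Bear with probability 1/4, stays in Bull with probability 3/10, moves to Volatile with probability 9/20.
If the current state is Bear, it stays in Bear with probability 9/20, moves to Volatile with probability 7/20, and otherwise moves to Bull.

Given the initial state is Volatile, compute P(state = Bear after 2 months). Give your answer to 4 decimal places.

0.4200

Sum over the intermediate state after 1 month:
P = P(Volatile→Volatile)·P(Volatile→Bear) + P(Volatile→Bull)·P(Bull→Bear) + P(Volatile→Bear)·P(Bear→Bear)
  = 0.4×0.45 + 0.15×0.25 + 0.45×0.45
  = 0.1800 + 0.0375 + 0.2025 = 0.4200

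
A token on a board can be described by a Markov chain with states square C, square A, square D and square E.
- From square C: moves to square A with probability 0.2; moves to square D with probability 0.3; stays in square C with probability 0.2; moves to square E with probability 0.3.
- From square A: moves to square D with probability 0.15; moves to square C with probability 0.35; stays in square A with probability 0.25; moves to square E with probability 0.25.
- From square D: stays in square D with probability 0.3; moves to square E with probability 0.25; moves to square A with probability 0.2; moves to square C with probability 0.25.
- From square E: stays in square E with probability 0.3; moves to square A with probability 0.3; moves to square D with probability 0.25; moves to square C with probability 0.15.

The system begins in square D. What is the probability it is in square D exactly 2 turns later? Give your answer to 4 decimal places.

Propagate the distribution vector 2 turns from square D.
After 0 turns: (0.0000, 0.0000, 1.0000, 0.0000)
After 1 turn: (0.2500, 0.2000, 0.3000, 0.2500)
After 2 turns: (0.2325, 0.2350, 0.2575, 0.2750)
P(in square D after 2 turns) = 0.2575

0.2575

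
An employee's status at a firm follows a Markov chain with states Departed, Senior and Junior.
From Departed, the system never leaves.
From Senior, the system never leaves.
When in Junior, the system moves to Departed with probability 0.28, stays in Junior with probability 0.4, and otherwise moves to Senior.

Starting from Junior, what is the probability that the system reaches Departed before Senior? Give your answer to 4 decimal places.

0.4667

Let h(s) be the probability of absorption at Departed starting from transient state s. Then h(Departed) = 1 and h(Senior) = 0. By first-step analysis:
h(Junior) = 0.28·1 + 0.32·0 + 0.4·h(Junior)
Solving: h(Junior) = 0.4667.
Starting from Junior, the probability is 0.4667.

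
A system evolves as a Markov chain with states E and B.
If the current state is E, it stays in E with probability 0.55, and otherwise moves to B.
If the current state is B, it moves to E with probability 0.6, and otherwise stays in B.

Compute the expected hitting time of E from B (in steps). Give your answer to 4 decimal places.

1.6667

Let t(s) be the expected number of steps to first reach E from state s, with t(E) = 0. Conditioning on the first step:
t(B) = 1 + 0.4·t(B)
Solving: t(B) = 1.6667.
Expected steps from B to E: 1.6667.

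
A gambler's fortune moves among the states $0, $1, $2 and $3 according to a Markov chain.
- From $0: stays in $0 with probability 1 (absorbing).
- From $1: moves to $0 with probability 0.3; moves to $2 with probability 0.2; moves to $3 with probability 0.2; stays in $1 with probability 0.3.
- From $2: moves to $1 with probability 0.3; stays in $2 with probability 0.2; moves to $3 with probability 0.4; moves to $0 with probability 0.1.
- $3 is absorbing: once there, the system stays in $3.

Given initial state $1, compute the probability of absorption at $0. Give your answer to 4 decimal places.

0.5200

Let h(s) be the probability of absorption at $0 starting from transient state s. Then h($0) = 1 and h($3) = 0. By first-step analysis:
h($1) = 0.3·1 + 0.3·h($1) + 0.2·h($2) + 0.2·0
h($2) = 0.1·1 + 0.3·h($1) + 0.2·h($2) + 0.4·0
Solving: h($1) = 0.5200, h($2) = 0.3200.
Starting from $1, the probability is 0.5200.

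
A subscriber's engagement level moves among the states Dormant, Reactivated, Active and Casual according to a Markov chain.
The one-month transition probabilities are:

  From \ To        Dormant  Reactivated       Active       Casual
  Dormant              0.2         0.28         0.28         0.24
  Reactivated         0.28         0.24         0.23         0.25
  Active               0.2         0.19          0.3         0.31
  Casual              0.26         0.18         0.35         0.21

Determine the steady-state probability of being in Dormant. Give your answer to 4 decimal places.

Let the stationary distribution be π with π = πP and π_1 + π_2 + π_3 + π_4 = 1.
π_1 = 0.2·π_1 + 0.28·π_2 + 0.2·π_3 + 0.26·π_4
π_2 = 0.28·π_1 + 0.24·π_2 + 0.19·π_3 + 0.18·π_4
π_3 = 0.28·π_1 + 0.23·π_2 + 0.3·π_3 + 0.35·π_4
Solving with the normalization constraint gives π = (0.2329, 0.2194, 0.2927, 0.2550).
So the stationary probability of Dormant is 0.2329.

0.2329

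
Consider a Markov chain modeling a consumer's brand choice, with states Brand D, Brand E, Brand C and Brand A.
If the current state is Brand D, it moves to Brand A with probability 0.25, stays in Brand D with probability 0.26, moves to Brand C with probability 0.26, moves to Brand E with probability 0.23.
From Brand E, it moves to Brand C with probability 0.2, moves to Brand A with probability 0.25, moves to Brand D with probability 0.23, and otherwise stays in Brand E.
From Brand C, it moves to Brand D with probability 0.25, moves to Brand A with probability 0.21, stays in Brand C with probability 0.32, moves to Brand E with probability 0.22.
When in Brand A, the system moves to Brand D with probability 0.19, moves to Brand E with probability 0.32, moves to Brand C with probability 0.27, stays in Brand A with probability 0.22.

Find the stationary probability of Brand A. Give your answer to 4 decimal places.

Let the stationary distribution be π with π = πP and π_1 + π_2 + π_3 + π_4 = 1.
π_1 = 0.26·π_1 + 0.23·π_2 + 0.25·π_3 + 0.19·π_4
π_2 = 0.23·π_1 + 0.32·π_2 + 0.22·π_3 + 0.32·π_4
π_3 = 0.26·π_1 + 0.2·π_2 + 0.32·π_3 + 0.27·π_4
Solving with the normalization constraint gives π = (0.2329, 0.2729, 0.2617, 0.2326).
So the stationary probability of Brand A is 0.2326.

0.2326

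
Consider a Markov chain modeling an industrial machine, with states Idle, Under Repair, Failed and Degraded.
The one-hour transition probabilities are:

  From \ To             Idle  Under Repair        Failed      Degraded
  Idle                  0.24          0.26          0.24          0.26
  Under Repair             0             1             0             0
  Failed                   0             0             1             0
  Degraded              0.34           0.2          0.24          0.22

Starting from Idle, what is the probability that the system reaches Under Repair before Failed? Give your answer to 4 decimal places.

Let h(s) be the probability of absorption at Under Repair starting from transient state s. Then h(Under Repair) = 1 and h(Failed) = 0. By first-step analysis:
h(Idle) = 0.24·h(Idle) + 0.26·1 + 0.24·0 + 0.26·h(Degraded)
h(Degraded) = 0.34·h(Idle) + 0.2·1 + 0.24·0 + 0.22·h(Degraded)
Solving: h(Idle) = 0.5052, h(Degraded) = 0.4766.
Starting from Idle, the probability is 0.5052.

0.5052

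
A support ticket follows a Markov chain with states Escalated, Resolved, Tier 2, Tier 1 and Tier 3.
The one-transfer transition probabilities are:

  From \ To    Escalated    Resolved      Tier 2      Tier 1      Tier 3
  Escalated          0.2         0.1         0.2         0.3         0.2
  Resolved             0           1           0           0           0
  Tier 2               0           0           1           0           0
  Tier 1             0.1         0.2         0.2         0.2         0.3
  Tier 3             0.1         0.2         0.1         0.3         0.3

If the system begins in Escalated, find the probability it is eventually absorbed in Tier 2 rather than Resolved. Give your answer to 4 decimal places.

Let h(s) be the probability of absorption at Tier 2 starting from transient state s. Then h(Tier 2) = 1 and h(Resolved) = 0. By first-step analysis:
h(Escalated) = 0.2·h(Escalated) + 0.1·0 + 0.2·1 + 0.3·h(Tier 1) + 0.2·h(Tier 3)
h(Tier 1) = 0.1·h(Escalated) + 0.2·0 + 0.2·1 + 0.2·h(Tier 1) + 0.3·h(Tier 3)
h(Tier 3) = 0.1·h(Escalated) + 0.2·0 + 0.1·1 + 0.3·h(Tier 1) + 0.3·h(Tier 3)
Solving: h(Escalated) = 0.5340, h(Tier 1) = 0.4753, h(Tier 3) = 0.4228.
Starting from Escalated, the probability is 0.5340.

0.5340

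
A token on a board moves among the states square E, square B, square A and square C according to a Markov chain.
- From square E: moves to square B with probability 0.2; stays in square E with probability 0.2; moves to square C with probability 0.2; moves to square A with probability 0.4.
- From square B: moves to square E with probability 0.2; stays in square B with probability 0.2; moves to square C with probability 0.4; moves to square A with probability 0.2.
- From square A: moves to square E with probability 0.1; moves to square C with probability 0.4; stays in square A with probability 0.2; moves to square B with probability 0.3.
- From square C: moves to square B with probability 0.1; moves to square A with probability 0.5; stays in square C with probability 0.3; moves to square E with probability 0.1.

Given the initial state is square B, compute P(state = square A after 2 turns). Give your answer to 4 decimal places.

0.3600

Propagate the distribution vector 2 turns from square B.
After 0 turns: (0.0000, 1.0000, 0.0000, 0.0000)
After 1 turn: (0.2000, 0.2000, 0.2000, 0.4000)
After 2 turns: (0.1400, 0.1800, 0.3600, 0.3200)
P(in square A after 2 turns) = 0.3600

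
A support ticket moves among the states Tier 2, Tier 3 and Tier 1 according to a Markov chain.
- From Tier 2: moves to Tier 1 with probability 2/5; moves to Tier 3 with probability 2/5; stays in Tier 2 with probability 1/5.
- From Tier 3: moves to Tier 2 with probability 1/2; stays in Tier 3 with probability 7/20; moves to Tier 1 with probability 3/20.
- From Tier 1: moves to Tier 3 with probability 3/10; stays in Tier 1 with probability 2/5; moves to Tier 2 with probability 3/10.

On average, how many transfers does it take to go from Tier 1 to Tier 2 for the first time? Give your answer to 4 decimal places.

2.7536

Let t(s) be the expected number of transfers to first reach Tier 2 from state s, with t(Tier 2) = 0. Conditioning on the first transfer:
t(Tier 3) = 1 + 0.35·t(Tier 3) + 0.15·t(Tier 1)
t(Tier 1) = 1 + 0.3·t(Tier 3) + 0.4·t(Tier 1)
Solving: t(Tier 3) = 2.1739, t(Tier 1) = 2.7536.
Expected transfers from Tier 1 to Tier 2: 2.7536.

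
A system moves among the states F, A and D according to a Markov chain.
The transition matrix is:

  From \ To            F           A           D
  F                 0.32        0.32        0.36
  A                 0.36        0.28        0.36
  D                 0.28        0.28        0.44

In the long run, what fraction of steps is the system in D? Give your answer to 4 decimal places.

Let the stationary distribution be π with π = πP and π_1 + π_2 + π_3 = 1.
π_1 = 0.32·π_1 + 0.36·π_2 + 0.28·π_3
π_2 = 0.32·π_1 + 0.28·π_2 + 0.28·π_3
Solving with the normalization constraint gives π = (0.3161, 0.2926, 0.3913).
So the stationary probability of D is 0.3913.

0.3913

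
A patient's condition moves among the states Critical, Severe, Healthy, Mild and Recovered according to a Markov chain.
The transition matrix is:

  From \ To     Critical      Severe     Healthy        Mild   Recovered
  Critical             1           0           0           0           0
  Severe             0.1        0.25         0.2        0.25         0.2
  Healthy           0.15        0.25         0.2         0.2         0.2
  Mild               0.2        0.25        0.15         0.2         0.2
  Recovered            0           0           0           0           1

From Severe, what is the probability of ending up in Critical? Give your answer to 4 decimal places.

Let h(s) be the probability of absorption at Critical starting from transient state s. Then h(Critical) = 1 and h(Recovered) = 0. By first-step analysis:
h(Severe) = 0.1·1 + 0.25·h(Severe) + 0.2·h(Healthy) + 0.25·h(Mild) + 0.2·0
h(Healthy) = 0.15·1 + 0.25·h(Severe) + 0.2·h(Healthy) + 0.2·h(Mild) + 0.2·0
h(Mild) = 0.2·1 + 0.25·h(Severe) + 0.15·h(Healthy) + 0.2·h(Mild) + 0.2·0
Solving: h(Severe) = 0.3982, h(Healthy) = 0.4255, h(Mild) = 0.4542.
Starting from Severe, the probability is 0.3982.

0.3982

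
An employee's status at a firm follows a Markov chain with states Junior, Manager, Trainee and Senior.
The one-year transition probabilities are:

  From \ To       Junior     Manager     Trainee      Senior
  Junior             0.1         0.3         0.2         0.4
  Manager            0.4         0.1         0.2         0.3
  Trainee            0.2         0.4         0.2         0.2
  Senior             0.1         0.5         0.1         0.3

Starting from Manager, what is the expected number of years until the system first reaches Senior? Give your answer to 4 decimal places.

Let t(s) be the expected number of years to first reach Senior from state s, with t(Senior) = 0. Conditioning on the first year:
t(Junior) = 1 + 0.1·t(Junior) + 0.3·t(Manager) + 0.2·t(Trainee)
t(Manager) = 1 + 0.4·t(Junior) + 0.1·t(Manager) + 0.2·t(Trainee)
t(Trainee) = 1 + 0.2·t(Junior) + 0.4·t(Manager) + 0.2·t(Trainee)
Solving: t(Junior) = 3.0000, t(Manager) = 3.2500, t(Trainee) = 3.6250.
Expected years from Manager to Senior: 3.2500.

3.2500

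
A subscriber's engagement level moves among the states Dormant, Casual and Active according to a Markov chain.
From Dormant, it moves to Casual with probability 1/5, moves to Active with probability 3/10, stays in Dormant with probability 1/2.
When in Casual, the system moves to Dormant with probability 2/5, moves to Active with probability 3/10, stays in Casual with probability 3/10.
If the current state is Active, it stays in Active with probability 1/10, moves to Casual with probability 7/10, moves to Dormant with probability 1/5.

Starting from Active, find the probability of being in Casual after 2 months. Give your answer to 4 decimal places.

Sum over the intermediate state after 1 month:
P = P(Active→Dormant)·P(Dormant→Casual) + P(Active→Casual)·P(Casual→Casual) + P(Active→Active)·P(Active→Casual)
  = 0.2×0.2 + 0.7×0.3 + 0.1×0.7
  = 0.0400 + 0.2100 + 0.0700 = 0.3200

0.3200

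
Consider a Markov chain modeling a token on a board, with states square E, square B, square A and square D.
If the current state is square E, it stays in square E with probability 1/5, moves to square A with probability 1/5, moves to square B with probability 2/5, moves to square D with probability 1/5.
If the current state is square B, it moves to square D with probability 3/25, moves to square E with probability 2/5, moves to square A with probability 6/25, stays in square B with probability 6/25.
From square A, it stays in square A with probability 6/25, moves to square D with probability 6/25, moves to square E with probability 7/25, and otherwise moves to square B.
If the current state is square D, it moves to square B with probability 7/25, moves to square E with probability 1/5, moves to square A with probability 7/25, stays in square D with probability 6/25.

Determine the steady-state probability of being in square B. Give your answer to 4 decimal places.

0.2921

Let the stationary distribution be π with π = πP and π_1 + π_2 + π_3 + π_4 = 1.
π_1 = 0.2·π_1 + 0.4·π_2 + 0.28·π_3 + 0.2·π_4
π_2 = 0.4·π_1 + 0.24·π_2 + 0.24·π_3 + 0.28·π_4
π_3 = 0.2·π_1 + 0.24·π_2 + 0.24·π_3 + 0.28·π_4
Solving with the normalization constraint gives π = (0.2774, 0.2921, 0.2367, 0.1938).
So the stationary probability of square B is 0.2921.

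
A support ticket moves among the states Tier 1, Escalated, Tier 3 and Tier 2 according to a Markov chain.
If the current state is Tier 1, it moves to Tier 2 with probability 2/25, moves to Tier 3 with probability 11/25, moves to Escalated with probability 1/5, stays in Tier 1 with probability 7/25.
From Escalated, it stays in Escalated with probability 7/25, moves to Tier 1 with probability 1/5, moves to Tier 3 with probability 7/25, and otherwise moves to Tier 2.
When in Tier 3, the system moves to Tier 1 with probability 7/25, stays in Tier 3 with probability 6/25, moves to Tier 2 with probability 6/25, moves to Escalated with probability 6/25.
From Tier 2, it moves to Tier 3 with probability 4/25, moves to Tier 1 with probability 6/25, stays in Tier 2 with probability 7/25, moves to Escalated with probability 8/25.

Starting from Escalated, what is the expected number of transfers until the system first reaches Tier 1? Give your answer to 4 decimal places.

4.3624

Let t(s) be the expected number of transfers to first reach Tier 1 from state s, with t(Tier 1) = 0. Conditioning on the first transfer:
t(Escalated) = 1 + 0.28·t(Escalated) + 0.28·t(Tier 3) + 0.24·t(Tier 2)
t(Tier 3) = 1 + 0.24·t(Escalated) + 0.24·t(Tier 3) + 0.24·t(Tier 2)
t(Tier 2) = 1 + 0.32·t(Escalated) + 0.16·t(Tier 3) + 0.28·t(Tier 2)
Solving: t(Escalated) = 4.3624, t(Tier 3) = 4.0268, t(Tier 2) = 4.2226.
Expected transfers from Escalated to Tier 1: 4.3624.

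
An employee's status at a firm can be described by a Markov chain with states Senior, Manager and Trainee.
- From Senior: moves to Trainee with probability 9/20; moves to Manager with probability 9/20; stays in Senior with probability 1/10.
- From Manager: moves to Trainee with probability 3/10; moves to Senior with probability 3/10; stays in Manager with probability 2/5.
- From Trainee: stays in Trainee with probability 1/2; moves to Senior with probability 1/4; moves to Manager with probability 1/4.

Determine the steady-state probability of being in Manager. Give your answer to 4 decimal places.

0.3488

Let the stationary distribution be π with π = πP and π_1 + π_2 + π_3 = 1.
π_1 = 0.1·π_1 + 0.3·π_2 + 0.25·π_3
π_2 = 0.45·π_1 + 0.4·π_2 + 0.25·π_3
Solving with the normalization constraint gives π = (0.2326, 0.3488, 0.4186).
So the stationary probability of Manager is 0.3488.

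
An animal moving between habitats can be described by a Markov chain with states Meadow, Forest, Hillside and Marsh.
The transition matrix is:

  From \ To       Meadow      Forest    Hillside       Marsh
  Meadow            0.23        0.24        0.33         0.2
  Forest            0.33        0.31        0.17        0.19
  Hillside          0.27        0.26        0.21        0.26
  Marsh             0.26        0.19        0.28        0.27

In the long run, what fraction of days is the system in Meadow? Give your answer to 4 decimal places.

0.2719

Let the stationary distribution be π with π = πP and π_1 + π_2 + π_3 + π_4 = 1.
π_1 = 0.23·π_1 + 0.33·π_2 + 0.27·π_3 + 0.26·π_4
π_2 = 0.24·π_1 + 0.31·π_2 + 0.26·π_3 + 0.19·π_4
π_3 = 0.33·π_1 + 0.17·π_2 + 0.21·π_3 + 0.28·π_4
Solving with the normalization constraint gives π = (0.2719, 0.2511, 0.2486, 0.2284).
So the stationary probability of Meadow is 0.2719.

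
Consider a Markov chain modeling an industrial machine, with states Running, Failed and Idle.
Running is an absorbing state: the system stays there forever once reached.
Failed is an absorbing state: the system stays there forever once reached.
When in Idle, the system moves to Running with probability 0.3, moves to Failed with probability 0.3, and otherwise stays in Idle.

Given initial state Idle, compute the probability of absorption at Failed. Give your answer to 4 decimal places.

0.5000

Let h(s) be the probability of absorption at Failed starting from transient state s. Then h(Failed) = 1 and h(Running) = 0. By first-step analysis:
h(Idle) = 0.3·0 + 0.3·1 + 0.4·h(Idle)
Solving: h(Idle) = 0.5000.
Starting from Idle, the probability is 0.5000.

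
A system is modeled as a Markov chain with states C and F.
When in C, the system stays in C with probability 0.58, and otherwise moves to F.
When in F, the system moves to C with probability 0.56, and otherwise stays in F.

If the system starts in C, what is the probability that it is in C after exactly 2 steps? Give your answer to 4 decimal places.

0.5716

Sum over the intermediate state after 1 step:
P = P(C→C)·P(C→C) + P(C→F)·P(F→C)
  = 0.58×0.58 + 0.42×0.56
  = 0.3364 + 0.2352 = 0.5716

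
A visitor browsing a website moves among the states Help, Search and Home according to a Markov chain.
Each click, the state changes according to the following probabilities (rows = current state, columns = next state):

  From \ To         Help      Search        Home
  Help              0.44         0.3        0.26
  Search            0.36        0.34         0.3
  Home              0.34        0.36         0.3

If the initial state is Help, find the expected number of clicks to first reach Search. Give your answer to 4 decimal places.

3.1621

Let t(s) be the expected number of clicks to first reach Search from state s, with t(Search) = 0. Conditioning on the first click:
t(Help) = 1 + 0.44·t(Help) + 0.26·t(Home)
t(Home) = 1 + 0.34·t(Help) + 0.3·t(Home)
Solving: t(Help) = 3.1621, t(Home) = 2.9644.
Expected clicks from Help to Search: 3.1621.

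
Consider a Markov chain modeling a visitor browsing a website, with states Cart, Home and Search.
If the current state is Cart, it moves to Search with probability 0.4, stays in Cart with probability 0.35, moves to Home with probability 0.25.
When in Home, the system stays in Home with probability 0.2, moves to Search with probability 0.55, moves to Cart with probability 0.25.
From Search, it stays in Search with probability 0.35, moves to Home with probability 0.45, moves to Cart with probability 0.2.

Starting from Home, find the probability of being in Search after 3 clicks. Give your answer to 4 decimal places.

Propagate the distribution vector 3 clicks from Home.
After 0 clicks: (0.0000, 1.0000, 0.0000)
After 1 click: (0.2500, 0.2000, 0.5500)
After 2 clicks: (0.2475, 0.3500, 0.4025)
After 3 clicks: (0.2546, 0.3130, 0.4324)
P(in Search after 3 clicks) = 0.4324

0.4324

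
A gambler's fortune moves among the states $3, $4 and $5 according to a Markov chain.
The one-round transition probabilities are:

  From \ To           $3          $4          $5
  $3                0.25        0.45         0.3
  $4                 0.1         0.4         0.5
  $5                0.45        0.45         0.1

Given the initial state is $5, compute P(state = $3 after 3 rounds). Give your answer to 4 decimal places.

0.2599

Propagate the distribution vector 3 rounds from $5.
After 0 rounds: (0.0000, 0.0000, 1.0000)
After 1 round: (0.4500, 0.4500, 0.1000)
After 2 rounds: (0.2025, 0.4275, 0.3700)
After 3 rounds: (0.2599, 0.4286, 0.3115)
P(in $3 after 3 rounds) = 0.2599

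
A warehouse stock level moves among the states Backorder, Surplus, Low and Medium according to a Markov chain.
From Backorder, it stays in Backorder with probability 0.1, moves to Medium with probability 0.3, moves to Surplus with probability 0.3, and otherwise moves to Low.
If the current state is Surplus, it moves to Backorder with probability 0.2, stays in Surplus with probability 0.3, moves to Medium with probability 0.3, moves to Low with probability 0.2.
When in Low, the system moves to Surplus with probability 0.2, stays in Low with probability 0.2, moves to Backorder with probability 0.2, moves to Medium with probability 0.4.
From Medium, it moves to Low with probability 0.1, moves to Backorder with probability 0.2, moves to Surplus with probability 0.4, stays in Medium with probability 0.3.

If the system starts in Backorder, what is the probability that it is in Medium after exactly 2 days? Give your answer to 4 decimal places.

Propagate the distribution vector 2 days from Backorder.
After 0 days: (1.0000, 0.0000, 0.0000, 0.0000)
After 1 day: (0.1000, 0.3000, 0.3000, 0.3000)
After 2 days: (0.1900, 0.3000, 0.1800, 0.3300)
P(in Medium after 2 days) = 0.3300

0.3300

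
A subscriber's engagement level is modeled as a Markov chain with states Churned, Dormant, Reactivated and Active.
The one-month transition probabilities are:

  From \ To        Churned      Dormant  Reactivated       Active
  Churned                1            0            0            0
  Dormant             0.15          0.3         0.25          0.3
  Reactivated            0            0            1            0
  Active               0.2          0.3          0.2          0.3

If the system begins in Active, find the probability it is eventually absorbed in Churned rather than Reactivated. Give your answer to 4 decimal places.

0.4625

Let h(s) be the probability of absorption at Churned starting from transient state s. Then h(Churned) = 1 and h(Reactivated) = 0. By first-step analysis:
h(Dormant) = 0.15·1 + 0.3·h(Dormant) + 0.25·0 + 0.3·h(Active)
h(Active) = 0.2·1 + 0.3·h(Dormant) + 0.2·0 + 0.3·h(Active)
Solving: h(Dormant) = 0.4125, h(Active) = 0.4625.
Starting from Active, the probability is 0.4625.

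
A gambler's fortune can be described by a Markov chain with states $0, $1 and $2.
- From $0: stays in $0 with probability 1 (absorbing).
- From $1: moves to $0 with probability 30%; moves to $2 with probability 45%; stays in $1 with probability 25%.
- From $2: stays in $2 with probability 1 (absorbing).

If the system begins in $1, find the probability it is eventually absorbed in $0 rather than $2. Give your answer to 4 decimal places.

Let h(s) be the probability of absorption at $0 starting from transient state s. Then h($0) = 1 and h($2) = 0. By first-step analysis:
h($1) = 0.3·1 + 0.25·h($1) + 0.45·0
Solving: h($1) = 0.4000.
Starting from $1, the probability is 0.4000.

0.4000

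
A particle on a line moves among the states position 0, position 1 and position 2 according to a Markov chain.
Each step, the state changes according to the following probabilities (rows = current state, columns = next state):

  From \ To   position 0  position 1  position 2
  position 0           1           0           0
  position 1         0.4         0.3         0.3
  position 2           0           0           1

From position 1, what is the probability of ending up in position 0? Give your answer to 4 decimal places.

0.5714

Let h(s) be the probability of absorption at position 0 starting from transient state s. Then h(position 0) = 1 and h(position 2) = 0. By first-step analysis:
h(position 1) = 0.4·1 + 0.3·h(position 1) + 0.3·0
Solving: h(position 1) = 0.5714.
Starting from position 1, the probability is 0.5714.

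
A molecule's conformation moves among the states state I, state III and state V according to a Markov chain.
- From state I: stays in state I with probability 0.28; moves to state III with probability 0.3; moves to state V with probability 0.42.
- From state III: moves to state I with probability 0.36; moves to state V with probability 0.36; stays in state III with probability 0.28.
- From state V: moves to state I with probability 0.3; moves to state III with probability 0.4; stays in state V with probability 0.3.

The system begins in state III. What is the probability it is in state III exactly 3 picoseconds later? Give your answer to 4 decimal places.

Propagate the distribution vector 3 picoseconds from state III.
After 0 picoseconds: (0.0000, 1.0000, 0.0000)
After 1 picosecond: (0.3600, 0.2800, 0.3600)
After 2 picoseconds: (0.3096, 0.3304, 0.3600)
After 3 picoseconds: (0.3136, 0.3294, 0.3570)
P(in state III after 3 picoseconds) = 0.3294

0.3294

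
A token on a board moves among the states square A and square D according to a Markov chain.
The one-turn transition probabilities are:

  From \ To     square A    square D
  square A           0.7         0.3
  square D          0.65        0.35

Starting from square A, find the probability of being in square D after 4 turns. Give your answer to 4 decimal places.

0.3158

Propagate the distribution vector 4 turns from square A.
After 0 turns: (1.0000, 0.0000)
After 1 turn: (0.7000, 0.3000)
After 2 turns: (0.6850, 0.3150)
After 3 turns: (0.6843, 0.3158)
After 4 turns: (0.6842, 0.3158)
P(in square D after 4 turns) = 0.3158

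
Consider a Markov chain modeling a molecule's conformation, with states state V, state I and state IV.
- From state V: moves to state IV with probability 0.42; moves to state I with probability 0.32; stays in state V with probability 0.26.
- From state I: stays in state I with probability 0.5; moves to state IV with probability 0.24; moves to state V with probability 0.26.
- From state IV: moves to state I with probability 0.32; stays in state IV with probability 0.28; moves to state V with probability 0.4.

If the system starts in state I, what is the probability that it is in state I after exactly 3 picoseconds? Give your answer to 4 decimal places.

0.3938

Propagate the distribution vector 3 picoseconds from state I.
After 0 picoseconds: (0.0000, 1.0000, 0.0000)
After 1 picosecond: (0.2600, 0.5000, 0.2400)
After 2 picoseconds: (0.2936, 0.4100, 0.2964)
After 3 picoseconds: (0.3015, 0.3938, 0.3047)
P(in state I after 3 picoseconds) = 0.3938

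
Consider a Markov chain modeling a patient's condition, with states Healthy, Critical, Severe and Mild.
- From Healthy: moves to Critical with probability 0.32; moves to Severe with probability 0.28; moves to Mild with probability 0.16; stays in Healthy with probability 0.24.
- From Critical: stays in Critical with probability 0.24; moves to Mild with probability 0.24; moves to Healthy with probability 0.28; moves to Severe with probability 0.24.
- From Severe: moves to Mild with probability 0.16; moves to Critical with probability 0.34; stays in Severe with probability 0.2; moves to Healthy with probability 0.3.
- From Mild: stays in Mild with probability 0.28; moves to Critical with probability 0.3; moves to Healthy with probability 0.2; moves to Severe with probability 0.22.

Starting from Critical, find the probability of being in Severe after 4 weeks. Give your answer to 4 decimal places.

0.2367

Propagate the distribution vector 4 weeks from Critical.
After 0 weeks: (0.0000, 1.0000, 0.0000, 0.0000)
After 1 week: (0.2800, 0.2400, 0.2400, 0.2400)
After 2 weeks: (0.2544, 0.3008, 0.2368, 0.2080)
After 3 weeks: (0.2579, 0.2965, 0.2365, 0.2090)
After 4 weeks: (0.2577, 0.2968, 0.2367, 0.2088)
P(in Severe after 4 weeks) = 0.2367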